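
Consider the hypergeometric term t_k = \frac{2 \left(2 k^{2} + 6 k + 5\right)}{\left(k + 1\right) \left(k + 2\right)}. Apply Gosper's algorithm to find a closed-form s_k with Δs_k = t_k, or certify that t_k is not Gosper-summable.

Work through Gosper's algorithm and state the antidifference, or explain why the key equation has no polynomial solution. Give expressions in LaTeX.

Compute t_(k+1)/t_k: get (k + 1)*(6*k + 2*(k + 1)**2 + 11)/((k + 3)*(2*k**2 + 6*k + 5)).
So A=k + 1 and B=k + 3, with C=k**2 + 3*k + 5/2.
f must satisfy (k + 1)·f(k+1) − (k + 2)·f(k) = k**2 + 3*k + 5/2.
Degrees (1,1,2) ⇒ d ≤ 2.
A polynomial solution: f(k) = k*(2*k + 3)/2.
Certificate R = B(k−1)f/C = k*(k + 2)*(2*k + 3)/(2*k**2 + 6*k + 5) gives s_k = 2*k*(2*k + 3)/(k + 1).
Δs = 2*(2*k**2 + 6*k + 5)/(k**2 + 3*k + 2), as required.

s_k = \frac{2 k \left(2 k + 3\right)}{k + 1}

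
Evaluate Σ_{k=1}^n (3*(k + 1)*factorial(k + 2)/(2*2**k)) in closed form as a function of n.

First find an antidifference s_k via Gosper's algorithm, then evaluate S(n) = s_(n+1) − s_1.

S(n) = -9 + 3*factorial(n + 3)/(2*2**n)

Step 1: r(k) = (k + 2)*(k + 3)/(2*(k + 1)).
Factor: A=k/2 + 3/2; B=1; C=k + 1.
f must satisfy (k/2 + 3/2)·f(k+1) − (1)·f(k) = k + 1.
d = 0 from the (1,0,1) case.
A polynomial solution: f(k) = 2.
R(k) = B(k−1)·f(k)/C(k) = 2/(k + 1); s_k = R·t_k = 3*factorial(k + 2)/2**k.
Verify: 3*(k + 1)*factorial(k + 2)/(2*2**k) matches t_k.
Telescope: S(n) = s_(n+1) − s_(1) = 3*2**(-n - 1)*factorial(n + 3) − (9) = -9 + 3*factorial(n + 3)/(2*2**n).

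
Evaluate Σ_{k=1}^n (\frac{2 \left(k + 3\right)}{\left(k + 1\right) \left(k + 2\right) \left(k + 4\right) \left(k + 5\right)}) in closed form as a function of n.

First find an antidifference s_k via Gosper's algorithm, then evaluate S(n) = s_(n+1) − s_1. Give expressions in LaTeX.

S(n) = \frac{n \left(n + 7\right)}{10 \left(n^{2} + 7 n + 10\right)}

Step 1: r(k) = (k + 1)*(k + 4)**2/((k + 3)**2*(k + 6)).
Take A(k)=k + 1, B(k)=k + 6, C(k)=k**2 + 6*k + 9.
Key eq: (k + 1)·f(k+1) = (k + 5)·f(k) + (k**2 + 6*k + 9).
Degrees (1,1,2) ⇒ d ≤ 4.
Solving with deg f ≤ 4: f(k) = k*(k + 2)*(k + 3)*(k + 5)/8.
Certificate R = B(k−1)f/C = k*(k + 2)*(k + 5)**2/(8*(k + 3)) gives s_k = k*(k + 5)/(4*(k**2 + 5*k + 4)).
Δs = 2*(k + 3)/(k**4 + 12*k**3 + 49*k**2 + 78*k + 40), as required.
Σ_(k=1)^n t_k = s_(n+1) − s_(1) = ((n**2 + 7*n + 6)/(4*(n**2 + 7*n + 10))) − (3/20), i.e. n*(n + 7)/(10*(n**2 + 7*n + 10)).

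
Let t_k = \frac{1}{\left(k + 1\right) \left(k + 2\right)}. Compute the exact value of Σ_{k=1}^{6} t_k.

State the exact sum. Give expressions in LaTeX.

t_(k+1)/t_k = (k + 1)/(k + 3).
Gosper form: A/B · C(k+1)/C(k) with A=k + 1, B=k + 3, C=1.
f must satisfy (k + 1)·f(k+1) − (k + 2)·f(k) = 1.
From deg A=1, deg B=1, deg C=0: d=1.
Coefficient equations give f(k) = k.
R(k) = B(k−1)·f(k)/C(k) = k*(k + 2); s_k = R·t_k = k/(k + 1).
Check: Δs_k = 1/(k**2 + 3*k + 2). ✓
Sum = s_(7) − s_(1); s_(7) = 7/8, s_(1) = 1/2 ⇒ 3/8.

Σ = 3/8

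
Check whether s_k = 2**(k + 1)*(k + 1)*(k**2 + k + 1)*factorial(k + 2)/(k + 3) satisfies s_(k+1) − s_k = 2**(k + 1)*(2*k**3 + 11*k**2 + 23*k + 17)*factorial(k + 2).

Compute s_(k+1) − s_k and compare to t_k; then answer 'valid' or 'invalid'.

Invalid: residual -2**(k + 2)*(k**2 + 5*k + 5)*(2*k**2 + 7*k + 10)*factorial(k + 2)/((k + 3)*(k + 4)) ≠ 0.

s_(k+1) = 2**(k + 2)*(k + 2)*(k**2 + 3*k + 3)*factorial(k + 3)/(k + 4)
s_(k+1) − s_k = 2**(k + 1)*(2*k**5 + 21*k**4 + 90*k**3 + 200*k**2 + 225*k + 104)*factorial(k + 2)/((k + 3)*(k + 4))
(s_(k+1) − s_k) − t_k = -2**(k + 2)*(k**2 + 5*k + 5)*(2*k**2 + 7*k + 10)*factorial(k + 2)/((k + 3)*(k + 4))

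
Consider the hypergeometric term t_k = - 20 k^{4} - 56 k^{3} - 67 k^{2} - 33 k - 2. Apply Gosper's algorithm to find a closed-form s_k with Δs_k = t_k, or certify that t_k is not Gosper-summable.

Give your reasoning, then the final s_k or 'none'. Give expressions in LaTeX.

r(k) = (20*k**4 + 136*k**3 + 355*k**2 + 415*k + 178)/(20*k**4 + 56*k**3 + 67*k**2 + 33*k + 2) after simplifying.
So A=1 and B=1, with C=k**4 + 14*k**3/5 + 67*k**2/20 + 33*k/20 + 1/10.
f must satisfy (1)·f(k+1) − (1)·f(k) = k**4 + 14*k**3/5 + 67*k**2/20 + 33*k/20 + 1/10.
From deg A=0, deg B=0, deg C=4: d=5.
Solve for f: f(k) = k*(k + 1)*(4*k**3 + k - 4)/20 (degree 5 ≤ 5).
So s_k = (B(k−1)f/C)·t_k = (k*(4*k**3 + k - 4)/(20*k**3 + 36*k**2 + 31*k + 2))·t_k = k*(-4*k**4 - 4*k**3 - k**2 + 3*k + 4).
Verify: -20*k**4 - 56*k**3 - 67*k**2 - 33*k - 2 matches t_k.

s_k = k \left(- 4 k^{4} - 4 k^{3} - k^{2} + 3 k + 4\right)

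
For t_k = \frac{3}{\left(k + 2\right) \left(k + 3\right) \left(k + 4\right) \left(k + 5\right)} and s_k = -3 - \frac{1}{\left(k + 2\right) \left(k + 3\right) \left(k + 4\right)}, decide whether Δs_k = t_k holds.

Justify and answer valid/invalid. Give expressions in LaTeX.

Valid — Δs_k = t_k.

s_(k+1) = -3 - 1/((k + 3)*(k + 4)*(k + 5))
s_(k+1) − s_k = 3/((k + 2)*(k + 3)*(k + 4)*(k + 5))
(s_(k+1) − s_k) − t_k = 0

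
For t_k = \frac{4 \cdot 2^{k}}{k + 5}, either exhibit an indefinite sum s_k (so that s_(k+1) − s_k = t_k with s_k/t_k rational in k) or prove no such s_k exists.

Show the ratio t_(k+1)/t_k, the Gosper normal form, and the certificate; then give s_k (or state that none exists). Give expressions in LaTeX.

no hypergeometric antidifference exists

Step 1: r(k) = 2*(k + 5)/(k + 6).
A = 2*k + 10, B = k + 6, C = 1.
Need (2*k + 10)·f(k+1) − (k + 5)·f(k) = 1.
Bound: deg f ≤ -1.
Negative degree bound (-1): no f exists, t_k not Gosper-summable.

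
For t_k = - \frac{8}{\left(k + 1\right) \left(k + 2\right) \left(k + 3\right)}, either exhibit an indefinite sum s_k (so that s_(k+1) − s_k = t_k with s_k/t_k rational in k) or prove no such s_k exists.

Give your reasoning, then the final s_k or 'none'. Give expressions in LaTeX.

t_(k+1)/t_k = (k + 1)/(k + 4).
Factor: A=k + 1; B=k + 4; C=1.
Key eq: (k + 1)·f(k+1) = (k + 3)·f(k) + (1).
d = 2 from the (1,1,0) case.
Match coefficients ⇒ f(k) = k*(k + 3)/4.
Get s_k = R·t_k = 2*k*(-k - 3)/((k + 1)*(k + 2)) with R(k) = B(k−1)f(k)/C(k) = k*(k + 3)**2/4.
s_(k+1) − s_k = -8/(k**3 + 6*k**2 + 11*k + 6) = t_k.

s_k = \frac{2 k \left(- k - 3\right)}{\left(k + 1\right) \left(k + 2\right)}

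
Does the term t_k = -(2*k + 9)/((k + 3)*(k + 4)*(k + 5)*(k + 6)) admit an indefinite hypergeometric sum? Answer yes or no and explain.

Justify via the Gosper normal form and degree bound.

Yes. s_k = k*(-k - 8)/(15*(k**2 + 8*k + 15)).

t_(k+1)/t_k = (k + 3)*(2*k + 11)/((k + 7)*(2*k + 9)).
Take A(k)=k + 3, B(k)=k + 7, C(k)=k + 9/2.
f must satisfy (k + 3)·f(k+1) − (k + 6)·f(k) = k + 9/2.
Degrees (1,1,1) ⇒ d ≤ 3.
Match coefficients ⇒ f(k) = k*(k + 4)*(k + 8)/30.
So s_k = (B(k−1)f/C)·t_k = (k*(k + 4)*(k + 6)*(k + 8)/(15*(2*k + 9)))·t_k = k*(-k - 8)/(15*(k**2 + 8*k + 15)).
Check: Δs_k = (-2*k - 9)/(k**4 + 18*k**3 + 119*k**2 + 342*k + 360). ✓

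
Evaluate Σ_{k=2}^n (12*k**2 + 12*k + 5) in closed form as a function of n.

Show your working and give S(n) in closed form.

t_(k+1)/t_k = (12*k**2 + 36*k + 29)/(12*k**2 + 12*k + 5).
A = 1, B = 1, C = k**2 + k + 5/12.
Set up (1)·f(k+1) − (1)·f(k) − (k**2 + k + 5/12) = 0.
d = 3 from the (0,0,2) case.
Solve for f: f(k) = k*(4*k**2 + 1)/12 (degree 3 ≤ 3).
Certificate R = B(k−1)f/C = k*(4*k**2 + 1)/(12*k**2 + 12*k + 5) gives s_k = 4*k**3 + k.
Δs = 12*k**2 + 12*k + 5, as required.
Evaluate: s_(n+1) = 4*n**3 + 12*n**2 + 13*n + 5; subtract s_(2) = 34 ⇒ S(n) = 4*n**3 + 12*n**2 + 13*n - 29.

S(n) = 4*n**3 + 12*n**2 + 13*n - 29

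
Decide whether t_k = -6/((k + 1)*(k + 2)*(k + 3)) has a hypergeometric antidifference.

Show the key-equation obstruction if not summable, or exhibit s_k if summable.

Yes. s_k = 3*k*(-k - 3)/(2*(k + 1)*(k + 2)).

Ratio r(k) = (k + 1)/(k + 4).
Take A(k)=k + 1, B(k)=k + 4, C(k)=1.
Key eq: (k + 1)·f(k+1) = (k + 3)·f(k) + (1).
d = 2 from the (1,1,0) case.
A polynomial solution: f(k) = k*(k + 3)/4.
So s_k = (B(k−1)f/C)·t_k = (k*(k + 3)**2/4)·t_k = 3*k*(-k - 3)/(2*(k + 1)*(k + 2)).
Verify: -6/(k**3 + 6*k**2 + 11*k + 6) matches t_k.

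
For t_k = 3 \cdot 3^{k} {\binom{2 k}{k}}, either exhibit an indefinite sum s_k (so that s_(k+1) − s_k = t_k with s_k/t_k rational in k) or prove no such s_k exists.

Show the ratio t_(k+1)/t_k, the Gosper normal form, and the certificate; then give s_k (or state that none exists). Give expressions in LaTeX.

no hypergeometric antidifference exists

r(k) = 6*(2*k + 1)/(k + 1) after simplifying.
Normal form (A,B,C) = (12*k + 6, k + 1, 1).
Need (12*k + 6)·f(k+1) − (k)·f(k) = 1.
From deg A=1, deg B=1, deg C=0: d=-1.
d = -1 < 0 ⇒ no nonzero polynomial f; not summable.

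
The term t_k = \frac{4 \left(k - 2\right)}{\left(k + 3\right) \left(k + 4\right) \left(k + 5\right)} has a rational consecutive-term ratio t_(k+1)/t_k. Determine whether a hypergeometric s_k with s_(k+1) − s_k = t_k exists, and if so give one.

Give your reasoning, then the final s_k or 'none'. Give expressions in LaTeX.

The ratio is (k - 1)*(k + 3)/((k - 2)*(k + 6)).
A = k + 3, B = k + 6, C = k - 2.
Need (k + 3)·f(k+1) − (k + 5)·f(k) = k - 2.
Degrees (1,1,1) ⇒ d ≤ 2.
A polynomial solution: f(k) = k*(k - 17)/24.
Get s_k = R·t_k = k*(k - 17)/(6*(k + 3)*(k + 4)) with R(k) = B(k−1)f(k)/C(k) = k*(k - 17)*(k + 5)/(24*(k - 2)).
s_(k+1) − s_k = 4*(k - 2)/(k**3 + 12*k**2 + 47*k + 60) = t_k.

s_k = \frac{k \left(k - 17\right)}{6 \left(k + 3\right) \left(k + 4\right)}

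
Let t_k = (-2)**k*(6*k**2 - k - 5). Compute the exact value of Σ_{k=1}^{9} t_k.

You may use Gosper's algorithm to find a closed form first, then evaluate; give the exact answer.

Σ = -173052

Step 1: r(k) = 2*k*(-6*k - 11)/(6*k**2 - k - 5).
A = -2, B = 1, C = k**2 - k/6 - 5/6.
f must satisfy (-2)·f(k+1) − (1)·f(k) = k**2 - k/6 - 5/6.
From deg A=0, deg B=0, deg C=2: d=2.
Match coefficients ⇒ f(k) = -(2*k**2 - 3*k - 1)/6.
Certificate R = B(k−1)f/C = -(2*k**2 - 3*k - 1)/((k - 1)*(6*k + 5)) gives s_k = (-2)**k*(-2*k**2 + 3*k + 1).
Check: Δs_k = (-2)**k*(6*k**2 - k - 5). ✓
Evaluate s at k=10 and k=1: -173056 and -4; difference -173052.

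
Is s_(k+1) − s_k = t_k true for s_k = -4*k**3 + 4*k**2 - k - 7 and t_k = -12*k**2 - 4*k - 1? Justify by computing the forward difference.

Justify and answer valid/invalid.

valid; difference matches t_k

s_(k+1) = -k - 4*(k + 1)**3 + 4*(k + 1)**2 - 8
s_(k+1) − s_k = -12*k**2 - 4*k - 1
(s_(k+1) − s_k) − t_k = 0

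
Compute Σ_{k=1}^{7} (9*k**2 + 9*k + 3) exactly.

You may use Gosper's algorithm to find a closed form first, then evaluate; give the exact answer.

Ratio r(k) = (3*k**2 + 9*k + 7)/(3*k**2 + 3*k + 1).
Gosper form: A/B · C(k+1)/C(k) with A=1, B=1, C=k**2 + k + 1/3.
Key eq: (1)·f(k+1) = (1)·f(k) + (k**2 + k + 1/3).
deg f ≤ 3 (via 0,0,2).
Solve for f: f(k) = k**3/3 (degree 3 ≤ 3).
So s_k = (B(k−1)f/C)·t_k = (k**3/(3*k**2 + 3*k + 1))·t_k = 3*k**3.
s_(k+1) − s_k = -3*k**3 + 3*(k + 1)**3 = t_k.
Telescoping: Σ = s_(8) − s_(1) = 1536 − (3) = 1533.

Σ = 1533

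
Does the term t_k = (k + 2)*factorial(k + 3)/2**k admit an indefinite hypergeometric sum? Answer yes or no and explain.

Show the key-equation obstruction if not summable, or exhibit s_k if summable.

Yes. s_k = 2**(1 - k)*factorial(k + 3).

t_(k+1)/t_k = (k + 3)*(k + 4)/(2*(k + 2)).
Take A(k)=k/2 + 2, B(k)=1, C(k)=k + 2.
Need (k/2 + 2)·f(k+1) − (1)·f(k) = k + 2.
Degrees (1,0,1) ⇒ d ≤ 0.
Solving with deg f ≤ 0: f(k) = 2.
Get s_k = R·t_k = 2**(1 - k)*factorial(k + 3) with R(k) = B(k−1)f(k)/C(k) = 2/(k + 2).
Δs = (k + 2)*factorial(k + 3)/2**k, as required.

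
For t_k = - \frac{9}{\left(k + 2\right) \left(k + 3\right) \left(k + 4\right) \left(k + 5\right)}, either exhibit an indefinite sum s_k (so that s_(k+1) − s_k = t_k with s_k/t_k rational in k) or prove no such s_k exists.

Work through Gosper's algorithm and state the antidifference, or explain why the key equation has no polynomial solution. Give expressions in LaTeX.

Compute t_(k+1)/t_k: get (k + 2)/(k + 6).
Gosper form: A/B · C(k+1)/C(k) with A=k + 2, B=k + 6, C=1.
Key eq: (k + 2)·f(k+1) = (k + 5)·f(k) + (1).
Bound: deg f ≤ 3.
Match coefficients ⇒ f(k) = k*(k**2 + 9*k + 26)/72.
So s_k = (B(k−1)f/C)·t_k = (k*(k + 5)*(k**2 + 9*k + 26)/72)·t_k = k*(-k**2 - 9*k - 26)/(8*(k + 2)*(k + 3)*(k + 4)).
s_(k+1) − s_k = -9/(k**4 + 14*k**3 + 71*k**2 + 154*k + 120) = t_k.

s_k = \frac{k \left(- k^{2} - 9 k - 26\right)}{8 \left(k + 2\right) \left(k + 3\right) \left(k + 4\right)}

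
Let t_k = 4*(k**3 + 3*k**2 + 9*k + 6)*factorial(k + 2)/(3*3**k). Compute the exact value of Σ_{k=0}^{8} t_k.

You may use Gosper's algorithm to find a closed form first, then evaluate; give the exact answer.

The ratio is (k**4 + 9*k**3 + 36*k**2 + 73*k + 57)/(3*(k**3 + 3*k**2 + 9*k + 6)).
Take A(k)=k/3 + 1, B(k)=1, C(k)=k**3 + 3*k**2 + 9*k + 6.
Solve (k/3 + 1)·f(k+1) − (1)·f(k) = k**3 + 3*k**2 + 9*k + 6.
d = 2 from the (1,0,3) case.
Solving with deg f ≤ 2: f(k) = 3*(k**2 + k + 1).
R(k) = B(k−1)·f(k)/C(k) = 3*(k**2 + k + 1)/(k**3 + 3*k**2 + 9*k + 6); s_k = R·t_k = 4*(k**2 + k + 1)*factorial(k + 2)/3**k.
s_(k+1) − s_k = 4*(k**3 + 3*k**2 + 9*k + 6)*factorial(k + 2)/(3*3**k) = t_k.
Evaluate s at k=9 and k=0: 179379200/243 and 8; difference 179377256/243.

Σ = 179377256/243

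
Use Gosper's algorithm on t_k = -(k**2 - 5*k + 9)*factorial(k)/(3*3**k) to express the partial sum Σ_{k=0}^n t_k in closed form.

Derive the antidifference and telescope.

S(n) = (-12*3**n - n**2*factorial(n) + 2*n*factorial(n) + 3*factorial(n))/(3*3**n)

Ratio r(k) = (k + 1)*(-5*k + (k + 1)**2 + 4)/(3*(k**2 - 5*k + 9)).
Gosper form: A/B · C(k+1)/C(k) with A=k/3 + 1/3, B=1, C=k**2 - 5*k + 9.
Need (k/3 + 1/3)·f(k+1) − (1)·f(k) = k**2 - 5*k + 9.
Degrees (1,0,2) ⇒ d ≤ 1.
Match coefficients ⇒ f(k) = 3*(k - 4).
Get s_k = R·t_k = -(k - 4)*factorial(k)/3**k with R(k) = B(k−1)f(k)/C(k) = 3*(k - 4)/(k**2 - 5*k + 9).
s_(k+1) − s_k = -(k**2 - 5*k + 9)*factorial(k)/(3*3**k) = t_k.
Telescope: S(n) = s_(n+1) − s_(0) = -3**(-n - 1)*(n - 3)*factorial(n + 1) − (4) = (-12*3**n - n**2*factorial(n) + 2*n*factorial(n) + 3*factorial(n))/(3*3**n).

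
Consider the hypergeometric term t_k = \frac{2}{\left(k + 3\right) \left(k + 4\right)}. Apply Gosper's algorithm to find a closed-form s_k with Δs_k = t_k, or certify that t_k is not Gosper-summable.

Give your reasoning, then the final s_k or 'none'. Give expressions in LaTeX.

s_k = \frac{2 k}{3 \left(k + 3\right)}

Ratio r(k) = (k + 3)/(k + 5).
Take A(k)=k + 3, B(k)=k + 5, C(k)=1.
f must satisfy (k + 3)·f(k+1) − (k + 4)·f(k) = 1.
Bound: deg f ≤ 1.
Solve for f: f(k) = k/3 (degree 1 ≤ 1).
Certificate R = B(k−1)f/C = k*(k + 4)/3 gives s_k = 2*k/(3*(k + 3)).
Check: Δs_k = 2/(k**2 + 7*k + 12). ✓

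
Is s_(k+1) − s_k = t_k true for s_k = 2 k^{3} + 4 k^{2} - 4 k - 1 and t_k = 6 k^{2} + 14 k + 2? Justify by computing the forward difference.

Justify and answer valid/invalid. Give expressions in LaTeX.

Valid — Δs_k = t_k.

s_(k+1) = 2*k**3 + 10*k**2 + 10*k + 1
s_(k+1) − s_k = 6*k**2 + 14*k + 2
(s_(k+1) − s_k) − t_k = 0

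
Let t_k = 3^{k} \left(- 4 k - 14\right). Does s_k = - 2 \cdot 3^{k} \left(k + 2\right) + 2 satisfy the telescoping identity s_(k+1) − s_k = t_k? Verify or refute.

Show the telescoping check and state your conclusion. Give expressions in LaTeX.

s_(k+1) = -6*3**k*(k + 3) + 2
s_(k+1) − s_k = 3**k*(-4*k - 14)
(s_(k+1) − s_k) − t_k = 0

valid; difference matches t_k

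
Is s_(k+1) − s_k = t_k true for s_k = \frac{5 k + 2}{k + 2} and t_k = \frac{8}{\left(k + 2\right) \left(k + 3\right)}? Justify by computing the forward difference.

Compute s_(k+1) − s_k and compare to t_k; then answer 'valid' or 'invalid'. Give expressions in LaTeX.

Valid — Δs_k = t_k.

s_(k+1) = (5*k + 7)/(k + 3)
s_(k+1) − s_k = 8/(k**2 + 5*k + 6)
(s_(k+1) − s_k) − t_k = 0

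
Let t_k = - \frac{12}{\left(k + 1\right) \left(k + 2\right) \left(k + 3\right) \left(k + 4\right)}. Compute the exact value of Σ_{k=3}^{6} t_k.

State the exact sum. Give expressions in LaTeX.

Σ = -1/36

Ratio r(k) = (k + 1)/(k + 5).
So A=k + 1 and B=k + 5, with C=1.
f must satisfy (k + 1)·f(k+1) − (k + 4)·f(k) = 1.
d = 3 from the (1,1,0) case.
Solve for f: f(k) = k*(k**2 + 6*k + 11)/18 (degree 3 ≤ 3).
So s_k = (B(k−1)f/C)·t_k = (k*(k + 4)*(k**2 + 6*k + 11)/18)·t_k = 2*k*(-k**2 - 6*k - 11)/(3*(k + 1)*(k + 2)*(k + 3)).
Δs = -12/(k**4 + 10*k**3 + 35*k**2 + 50*k + 24), as required.
Telescoping: Σ = s_(7) − s_(3) = -119/180 − (-19/30) = -1/36.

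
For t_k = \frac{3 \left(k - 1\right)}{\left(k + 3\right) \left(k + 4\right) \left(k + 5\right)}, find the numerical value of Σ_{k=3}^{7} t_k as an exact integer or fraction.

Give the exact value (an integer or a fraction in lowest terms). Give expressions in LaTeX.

The ratio is k*(k + 3)/((k - 1)*(k + 6)).
Normal form (A,B,C) = (k + 3, k + 6, k - 1).
Solve (k + 3)·f(k+1) − (k + 5)·f(k) = k - 1.
d = 2 from the (1,1,1) case.
Solve for f: f(k) = k*(k - 5)/12 (degree 2 ≤ 2).
Get s_k = R·t_k = k*(k - 5)/(4*(k + 3)*(k + 4)) with R(k) = B(k−1)f(k)/C(k) = k*(k - 5)*(k + 5)/(12*(k - 1)).
Verify: 3*(k - 1)/(k**3 + 12*k**2 + 47*k + 60) matches t_k.
Telescoping: Σ = s_(8) − s_(3) = 1/22 − (-1/28) = 25/308.

Σ = 25/308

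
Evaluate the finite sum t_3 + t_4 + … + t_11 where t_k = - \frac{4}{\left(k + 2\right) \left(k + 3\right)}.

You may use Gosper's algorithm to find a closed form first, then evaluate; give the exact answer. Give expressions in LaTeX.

The ratio is (k + 2)/(k + 4).
A = k + 2, B = k + 4, C = 1.
Solve (k + 2)·f(k+1) − (k + 3)·f(k) = 1.
deg f ≤ 1 (via 1,1,0).
A polynomial solution: f(k) = k/2.
Then R = B(k−1)f/C = k*(k + 3)/2, so s_k = R(k)·t_k = -2*k/(k + 2).
s_(k+1) − s_k = -4/(k**2 + 5*k + 6) = t_k.
Telescoping: Σ = s_(12) − s_(3) = -12/7 − (-6/5) = -18/35.

Σ = -18/35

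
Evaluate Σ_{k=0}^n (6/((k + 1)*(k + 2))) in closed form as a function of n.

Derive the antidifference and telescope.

S(n) = 6*(n + 1)/(n + 2)

Ratio r(k) = (k + 1)/(k + 3).
Take A(k)=k + 1, B(k)=k + 3, C(k)=1.
Key eq: (k + 1)·f(k+1) = (k + 2)·f(k) + (1).
deg f ≤ 1 (via 1,1,0).
Solving with deg f ≤ 1: f(k) = k.
R(k) = B(k−1)·f(k)/C(k) = k*(k + 2); s_k = R·t_k = 6*k/(k + 1).
s_(k+1) − s_k = 6/(k**2 + 3*k + 2) = t_k.
Telescope: S(n) = s_(n+1) − s_(0) = 6*(n + 1)/(n + 2) − (0) = 6*(n + 1)/(n + 2).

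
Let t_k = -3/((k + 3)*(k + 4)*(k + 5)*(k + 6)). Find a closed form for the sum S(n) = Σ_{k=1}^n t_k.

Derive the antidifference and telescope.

S(n) = n*(-n**2 - 15*n - 74)/(120*(n**3 + 15*n**2 + 74*n + 120))

t_(k+1)/t_k = (k + 3)/(k + 7).
Factor: A=k + 3; B=k + 7; C=1.
f must satisfy (k + 3)·f(k+1) − (k + 6)·f(k) = 1.
deg f ≤ 3 (via 1,1,0).
Coefficient equations give f(k) = k*(k**2 + 12*k + 47)/180.
Get s_k = R·t_k = k*(-k**2 - 12*k - 47)/(60*(k + 3)*(k + 4)*(k + 5)) with R(k) = B(k−1)f(k)/C(k) = k*(k + 6)*(k**2 + 12*k + 47)/180.
Check: Δs_k = -3/(k**4 + 18*k**3 + 119*k**2 + 342*k + 360). ✓
Σ_(k=1)^n t_k = s_(n+1) − s_(1) = ((-n**3 - 15*n**2 - 74*n - 60)/(60*(n**3 + 15*n**2 + 74*n + 120))) − (-1/120), i.e. n*(-n**2 - 15*n - 74)/(120*(n**3 + 15*n**2 + 74*n + 120)).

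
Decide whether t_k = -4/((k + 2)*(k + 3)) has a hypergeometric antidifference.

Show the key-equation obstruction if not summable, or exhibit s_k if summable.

t_(k+1)/t_k = (k + 2)/(k + 4).
Normal form (A,B,C) = (k + 2, k + 4, 1).
Need (k + 2)·f(k+1) − (k + 3)·f(k) = 1.
Bound: deg f ≤ 1.
Match coefficients ⇒ f(k) = k/2.
Get s_k = R·t_k = -2*k/(k + 2) with R(k) = B(k−1)f(k)/C(k) = k*(k + 3)/2.
Verify: -4/(k**2 + 5*k + 6) matches t_k.

Yes. s_k = -2*k/(k + 2).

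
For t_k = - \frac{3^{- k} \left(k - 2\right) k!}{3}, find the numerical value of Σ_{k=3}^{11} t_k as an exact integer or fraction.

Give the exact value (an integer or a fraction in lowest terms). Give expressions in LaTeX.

Ratio r(k) = (k**2 - 1)/(3*(k - 2)).
So A=k/3 + 1/3 and B=1, with C=k - 2.
f must satisfy (k/3 + 1/3)·f(k+1) − (1)·f(k) = k - 2.
deg f ≤ 0 (via 1,0,1).
Coefficient equations give f(k) = 3.
So s_k = (B(k−1)f/C)·t_k = (3/(k - 2))·t_k = -factorial(k)/3**k.
Verify: -(k - 2)*factorial(k)/(3*3**k) matches t_k.
Σ_(k=3)^(11) t_k = s_(12) − s_(3) = -1971200/2187 − (-2/9) = -1970714/2187.

Σ = -1970714/2187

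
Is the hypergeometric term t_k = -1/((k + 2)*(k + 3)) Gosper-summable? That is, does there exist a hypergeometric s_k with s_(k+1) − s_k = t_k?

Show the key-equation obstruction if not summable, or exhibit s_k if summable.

Yes. s_k = -k/(2*k + 4).

Ratio r(k) = (k + 2)/(k + 4).
Factor: A=k + 2; B=k + 4; C=1.
Need (k + 2)·f(k+1) − (k + 3)·f(k) = 1.
From deg A=1, deg B=1, deg C=0: d=1.
Match coefficients ⇒ f(k) = k/2.
Certificate R = B(k−1)f/C = k*(k + 3)/2 gives s_k = -k/(2*k + 4).
s_(k+1) − s_k = -1/(k**2 + 5*k + 6) = t_k.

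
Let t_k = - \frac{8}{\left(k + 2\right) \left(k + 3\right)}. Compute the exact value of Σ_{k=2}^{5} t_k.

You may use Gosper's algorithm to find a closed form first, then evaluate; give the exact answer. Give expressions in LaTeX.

Σ = -1

The ratio is (k + 2)/(k + 4).
Normal form (A,B,C) = (k + 2, k + 4, 1).
Need (k + 2)·f(k+1) − (k + 3)·f(k) = 1.
deg f ≤ 1 (via 1,1,0).
Coefficient equations give f(k) = k/2.
R(k) = B(k−1)·f(k)/C(k) = k*(k + 3)/2; s_k = R·t_k = -4*k/(k + 2).
Verify: -8/(k**2 + 5*k + 6) matches t_k.
Σ_(k=2)^(5) t_k = s_(6) − s_(2) = -3 − (-2) = -1.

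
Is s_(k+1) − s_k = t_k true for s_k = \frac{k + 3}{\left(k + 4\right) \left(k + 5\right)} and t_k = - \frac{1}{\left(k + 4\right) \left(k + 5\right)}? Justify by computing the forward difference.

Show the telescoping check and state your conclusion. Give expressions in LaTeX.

Invalid: residual \frac{4}{k^{3} + 15 k^{2} + 74 k + 120} ≠ 0.

s_(k+1) = (k + 4)/((k + 5)*(k + 6))
s_(k+1) − s_k = (-k - 2)/(k**3 + 15*k**2 + 74*k + 120)
(s_(k+1) − s_k) − t_k = 4/(k**3 + 15*k**2 + 74*k + 120)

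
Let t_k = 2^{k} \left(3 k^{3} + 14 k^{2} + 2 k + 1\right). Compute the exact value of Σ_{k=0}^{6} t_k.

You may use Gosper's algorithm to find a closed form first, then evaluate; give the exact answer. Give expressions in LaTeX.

Σ = 107005

t_(k+1)/t_k = 2*(3*k**3 + 23*k**2 + 39*k + 20)/(3*k**3 + 14*k**2 + 2*k + 1).
Take A(k)=2, B(k)=1, C(k)=k**3 + 14*k**2/3 + 2*k/3 + 1/3.
Key eq: (2)·f(k+1) = (1)·f(k) + (k**3 + 14*k**2/3 + 2*k/3 + 1/3).
Bound: deg f ≤ 3.
Solve for f: f(k) = (3*k**3 - 4*k**2 + 3)/3 (degree 3 ≤ 3).
Then R = B(k−1)f/C = (3*k**3 - 4*k**2 + 3)/(3*k**3 + 14*k**2 + 2*k + 1), so s_k = R(k)·t_k = 2**k*(3*k**3 - 4*k**2 + 3).
Check: Δs_k = 2**k*(3*k**3 + 14*k**2 + 2*k + 1). ✓
Sum = s_(7) − s_(0); s_(7) = 107008, s_(0) = 3 ⇒ 107005.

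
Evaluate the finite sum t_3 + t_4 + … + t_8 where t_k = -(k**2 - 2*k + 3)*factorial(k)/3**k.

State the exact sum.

The ratio is (k**3 + k**2 + 2*k + 2)/(3*(k**2 - 2*k + 3)).
Gosper form: A/B · C(k+1)/C(k) with A=k/3 + 1/3, B=1, C=k**2 - 2*k + 3.
Need (k/3 + 1/3)·f(k+1) − (1)·f(k) = k**2 - 2*k + 3.
d = 1 from the (1,0,2) case.
Solve for f: f(k) = 3*(k - 1) (degree 1 ≤ 1).
So s_k = (B(k−1)f/C)·t_k = (3*(k - 1)/(k**2 - 2*k + 3))·t_k = -3**(1 - k)*(k - 1)*factorial(k).
Δs = -(k**2 - 2*k + 3)*factorial(k)/3**k, as required.
Evaluate s at k=9 and k=3: -35840/81 and -4/3; difference -35732/81.

Σ = -35732/81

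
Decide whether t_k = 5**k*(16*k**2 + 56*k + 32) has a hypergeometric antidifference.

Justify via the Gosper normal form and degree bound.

t_(k+1)/t_k = 5*(2*k**2 + 11*k + 13)/(2*k**2 + 7*k + 4).
So A=5 and B=1, with C=k**2 + 7*k/2 + 2.
Need (5)·f(k+1) − (1)·f(k) = k**2 + 7*k/2 + 2.
From deg A=0, deg B=0, deg C=2: d=2.
Solve for f: f(k) = (2*k**2 + 2*k - 1)/8 (degree 2 ≤ 2).
R(k) = B(k−1)·f(k)/C(k) = (2*k**2 + 2*k - 1)/(4*(2*k**2 + 7*k + 4)); s_k = R·t_k = 5**k*(4*k**2 + 4*k - 2).
Verify: 5**k*(16*k**2 + 56*k + 32) matches t_k.

Yes. s_k = 5**k*(4*k**2 + 4*k - 2).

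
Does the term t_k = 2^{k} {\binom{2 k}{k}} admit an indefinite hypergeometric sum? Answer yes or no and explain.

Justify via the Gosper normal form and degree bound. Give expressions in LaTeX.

No — key equation has no polynomial f.

Compute t_(k+1)/t_k: get 4*(2*k + 1)/(k + 1).
A = 8*k + 4, B = k + 1, C = 1.
Solve (8*k + 4)·f(k+1) − (k)·f(k) = 1.
From deg A=1, deg B=1, deg C=0: d=-1.
d = -1 < 0 ⇒ no nonzero polynomial f; not summable.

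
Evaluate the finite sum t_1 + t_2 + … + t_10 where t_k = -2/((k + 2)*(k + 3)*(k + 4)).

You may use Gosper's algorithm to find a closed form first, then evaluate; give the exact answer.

Σ = -85/1092

Compute t_(k+1)/t_k: get (k + 2)/(k + 5).
Normal form (A,B,C) = (k + 2, k + 5, 1).
Key eq: (k + 2)·f(k+1) = (k + 4)·f(k) + (1).
Bound: deg f ≤ 2.
Coefficient equations give f(k) = k*(k + 5)/12.
So s_k = (B(k−1)f/C)·t_k = (k*(k + 4)*(k + 5)/12)·t_k = k*(-k - 5)/(6*(k + 2)*(k + 3)).
s_(k+1) − s_k = -2/(k**3 + 9*k**2 + 26*k + 24) = t_k.
Σ_(k=1)^(10) t_k = s_(11) − s_(1) = -44/273 − (-1/12) = -85/1092.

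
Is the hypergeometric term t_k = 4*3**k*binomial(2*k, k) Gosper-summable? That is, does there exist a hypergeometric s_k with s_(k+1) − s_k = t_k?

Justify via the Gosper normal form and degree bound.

Compute t_(k+1)/t_k: get 6*(2*k + 1)/(k + 1).
Take A(k)=12*k + 6, B(k)=k + 1, C(k)=1.
Solve (12*k + 6)·f(k+1) − (k)·f(k) = 1.
d = -1 from the (1,1,0) case.
Negative degree bound (-1): no f exists, t_k not Gosper-summable.

No. Not Gosper-summable.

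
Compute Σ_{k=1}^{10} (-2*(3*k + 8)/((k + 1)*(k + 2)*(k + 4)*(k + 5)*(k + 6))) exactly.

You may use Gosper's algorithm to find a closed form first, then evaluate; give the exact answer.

Ratio r(k) = (k + 1)*(k + 4)*(3*k + 11)/((k + 3)*(k + 7)*(3*k + 8)).
Take A(k)=k + 1, B(k)=k + 7, C(k)=k**2 + 17*k/3 + 8.
f must satisfy (k + 1)·f(k+1) − (k + 6)·f(k) = k**2 + 17*k/3 + 8.
d = 5 from the (1,1,2) case.
Coefficient equations give f(k) = k*(k + 2)*(k + 3)*(k**2 + 10*k + 29)/60.
Get s_k = R·t_k = k*(-k**2 - 10*k - 29)/(10*(k**3 + 10*k**2 + 29*k + 20)) with R(k) = B(k−1)f(k)/C(k) = k*(k + 2)*(k + 6)*(k**2 + 10*k + 29)/(20*(3*k + 8)).
Verify: 2*(-3*k - 8)/(k**5 + 18*k**4 + 121*k**3 + 372*k**2 + 508*k + 240) matches t_k.
Sum = s_(11) − s_(1); s_(11) = -143/1440, s_(1) = -1/15 ⇒ -47/1440.

Σ = -47/1440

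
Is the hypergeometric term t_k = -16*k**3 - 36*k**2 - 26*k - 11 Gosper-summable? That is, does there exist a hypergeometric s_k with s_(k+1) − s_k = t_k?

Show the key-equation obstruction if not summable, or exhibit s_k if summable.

Yes. s_k = k*(-4*k**3 - 4*k**2 + k - 4).

t_(k+1)/t_k = (16*k**3 + 84*k**2 + 146*k + 89)/(16*k**3 + 36*k**2 + 26*k + 11).
Gosper form: A/B · C(k+1)/C(k) with A=1, B=1, C=k**3 + 9*k**2/4 + 13*k/8 + 11/16.
Solve (1)·f(k+1) − (1)·f(k) = k**3 + 9*k**2/4 + 13*k/8 + 11/16.
d = 4 from the (0,0,3) case.
A polynomial solution: f(k) = k*(4*k**3 + 4*k**2 - k + 4)/16.
R(k) = B(k−1)·f(k)/C(k) = k*(4*k**3 + 4*k**2 - k + 4)/(16*k**3 + 36*k**2 + 26*k + 11); s_k = R·t_k = k*(-4*k**3 - 4*k**2 + k - 4).
s_(k+1) − s_k = -16*k**3 - 36*k**2 - 26*k - 11 = t_k.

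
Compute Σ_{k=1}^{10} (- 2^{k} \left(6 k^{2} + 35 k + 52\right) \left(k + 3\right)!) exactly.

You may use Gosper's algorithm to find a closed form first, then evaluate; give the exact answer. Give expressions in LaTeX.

Compute t_(k+1)/t_k: get 2*(6*k**3 + 71*k**2 + 281*k + 372)/(6*k**2 + 35*k + 52).
Take A(k)=2*k + 8, B(k)=1, C(k)=k**2 + 35*k/6 + 26/3.
Set up (2*k + 8)·f(k+1) − (1)·f(k) − (k**2 + 35*k/6 + 26/3) = 0.
deg f ≤ 1 (via 1,0,2).
Match coefficients ⇒ f(k) = (3*k + 4)/6.
Certificate R = B(k−1)f/C = (3*k + 4)/(6*k**2 + 35*k + 52) gives s_k = -2**k*(3*k + 4)*factorial(k + 3).
Verify: -2**k*(6*k**2 + 35*k + 52)*factorial(k + 3) matches t_k.
Evaluate s at k=11 and k=1: -6606022193971200 and -336; difference -6606022193970864.

Σ = -6606022193970864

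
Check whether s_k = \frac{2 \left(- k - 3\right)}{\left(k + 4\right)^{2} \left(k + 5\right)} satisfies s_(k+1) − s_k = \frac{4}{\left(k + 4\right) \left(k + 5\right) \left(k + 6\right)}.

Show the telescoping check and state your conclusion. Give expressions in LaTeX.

Invalid: residual \frac{2 \left(- 3 k - 14\right)}{k^{5} + 24 k^{4} + 229 k^{3} + 1086 k^{2} + 2560 k + 2400} ≠ 0.

s_(k+1) = 2*(-k - 4)/((k + 5)**2*(k + 6))
s_(k+1) − s_k = 2*(2*k**2 + 15*k + 26)/(k**5 + 24*k**4 + 229*k**3 + 1086*k**2 + 2560*k + 2400)
(s_(k+1) − s_k) − t_k = 2*(-3*k - 14)/(k**5 + 24*k**4 + 229*k**3 + 1086*k**2 + 2560*k + 2400)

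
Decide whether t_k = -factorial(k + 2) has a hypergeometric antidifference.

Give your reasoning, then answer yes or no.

No. Not Gosper-summable.

Ratio r(k) = k + 3.
So A=k + 3 and B=1, with C=1.
Set up (k + 3)·f(k+1) − (1)·f(k) − (1) = 0.
deg f ≤ -1 (via 1,0,0).
Negative degree bound (-1): no f exists, t_k not Gosper-summable.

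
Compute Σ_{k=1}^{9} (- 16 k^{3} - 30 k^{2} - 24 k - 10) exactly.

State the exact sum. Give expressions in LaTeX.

Compute t_(k+1)/t_k: get (8*k**3 + 39*k**2 + 66*k + 40)/(8*k**3 + 15*k**2 + 12*k + 5).
Gosper form: A/B · C(k+1)/C(k) with A=1, B=1, C=k**3 + 15*k**2/8 + 3*k/2 + 5/8.
Set up (1)·f(k+1) − (1)·f(k) − (k**3 + 15*k**2/8 + 3*k/2 + 5/8) = 0.
From deg A=0, deg B=0, deg C=3: d=4.
Coefficient equations give f(k) = k*(k + 1)*(4*k**2 - 2*k + 3)/16.
Certificate R = B(k−1)f/C = k*(4*k**2 - 2*k + 3)/(2*(8*k**2 + 7*k + 5)) gives s_k = k*(-4*k**3 - 2*k**2 - k - 3).
s_(k+1) − s_k = -16*k**3 - 30*k**2 - 24*k - 10 = t_k.
Evaluate s at k=10 and k=1: -42130 and -10; difference -42120.

Σ = -42120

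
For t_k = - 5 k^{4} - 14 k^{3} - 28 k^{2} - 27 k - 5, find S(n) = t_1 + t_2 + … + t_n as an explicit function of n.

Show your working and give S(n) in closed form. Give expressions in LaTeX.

r(k) = (5*k**4 + 34*k**3 + 100*k**2 + 145*k + 79)/(5*k**4 + 14*k**3 + 28*k**2 + 27*k + 5) after simplifying.
A = 1, B = 1, C = k**4 + 14*k**3/5 + 28*k**2/5 + 27*k/5 + 1.
Solve (1)·f(k+1) − (1)·f(k) = k**4 + 14*k**3/5 + 28*k**2/5 + 27*k/5 + 1.
deg f ≤ 5 (via 0,0,4).
Solving with deg f ≤ 5: f(k) = k*(k**4 + k**3 + 4*k**2 + 3*k - 4)/5.
So s_k = (B(k−1)f/C)·t_k = (k*(k**4 + k**3 + 4*k**2 + 3*k - 4)/(5*k**4 + 14*k**3 + 28*k**2 + 27*k + 5))·t_k = k*(-k**4 - k**3 - 4*k**2 - 3*k + 4).
s_(k+1) − s_k = -5*k**4 - 14*k**3 - 28*k**2 - 27*k - 5 = t_k.
Evaluate: s_(n+1) = -n**5 - 6*n**4 - 18*n**3 - 31*n**2 - 23*n - 5; subtract s_(1) = -5 ⇒ S(n) = n*(-n**4 - 6*n**3 - 18*n**2 - 31*n - 23).

S(n) = n \left(- n^{4} - 6 n^{3} - 18 n^{2} - 31 n - 23\right)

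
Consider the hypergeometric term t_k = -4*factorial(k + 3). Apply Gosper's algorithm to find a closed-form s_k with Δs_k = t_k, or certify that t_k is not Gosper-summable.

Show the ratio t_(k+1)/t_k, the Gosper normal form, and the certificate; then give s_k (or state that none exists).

Ratio r(k) = k + 4.
Gosper form: A/B · C(k+1)/C(k) with A=k + 4, B=1, C=1.
Key eq: (k + 4)·f(k+1) = (1)·f(k) + (1).
From deg A=1, deg B=0, deg C=0: d=-1.
d = -1 < 0 ⇒ no nonzero polynomial f; not summable.

none (Gosper's algorithm certifies no s_k)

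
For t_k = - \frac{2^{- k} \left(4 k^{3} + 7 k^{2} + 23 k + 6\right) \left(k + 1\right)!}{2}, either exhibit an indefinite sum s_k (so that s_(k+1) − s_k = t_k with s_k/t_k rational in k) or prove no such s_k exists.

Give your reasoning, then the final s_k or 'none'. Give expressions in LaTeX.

s_k = - 2^{- k} \left(4 k^{2} - k + 4\right) \left(k + 1\right)!

Compute t_(k+1)/t_k: get (4*k**4 + 27*k**3 + 87*k**2 + 138*k + 80)/(2*(4*k**3 + 7*k**2 + 23*k + 6)).
Normal form (A,B,C) = (k/2 + 1, 1, k**3 + 7*k**2/4 + 23*k/4 + 3/2).
Solve (k/2 + 1)·f(k+1) − (1)·f(k) = k**3 + 7*k**2/4 + 23*k/4 + 3/2.
deg f ≤ 2 (via 1,0,3).
A polynomial solution: f(k) = (4*k**2 - k + 4)/2.
Then R = B(k−1)f/C = 2*(4*k**2 - k + 4)/(4*k**3 + 7*k**2 + 23*k + 6), so s_k = R(k)·t_k = -(4*k**2 - k + 4)*factorial(k + 1)/2**k.
Verify: -(4*k**3 + 7*k**2 + 23*k + 6)*factorial(k + 1)/(2*2**k) matches t_k.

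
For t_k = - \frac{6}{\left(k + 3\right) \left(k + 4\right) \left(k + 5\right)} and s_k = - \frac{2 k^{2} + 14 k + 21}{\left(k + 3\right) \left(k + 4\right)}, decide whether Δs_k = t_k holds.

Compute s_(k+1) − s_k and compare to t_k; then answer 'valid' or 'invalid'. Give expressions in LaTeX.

valid; difference matches t_k

s_(k+1) = (-14*k - 2*(k + 1)**2 - 35)/((k + 4)*(k + 5))
s_(k+1) − s_k = -6/(k**3 + 12*k**2 + 47*k + 60)
(s_(k+1) − s_k) − t_k = 0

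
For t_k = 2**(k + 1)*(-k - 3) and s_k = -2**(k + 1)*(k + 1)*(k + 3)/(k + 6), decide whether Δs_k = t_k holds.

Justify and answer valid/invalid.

s_(k+1) = -2**(k + 2)*(k + 2)*(k + 4)/(k + 7)
s_(k+1) − s_k = 2**(k + 1)*(-k**3 - 13*k**2 - 57*k - 75)/(k**2 + 13*k + 42)
(s_(k+1) − s_k) − t_k = 6*2**k*(k**2 + 8*k + 17)/(k**2 + 13*k + 42)

Invalid: residual 6*2**k*(k**2 + 8*k + 17)/(k**2 + 13*k + 42) ≠ 0.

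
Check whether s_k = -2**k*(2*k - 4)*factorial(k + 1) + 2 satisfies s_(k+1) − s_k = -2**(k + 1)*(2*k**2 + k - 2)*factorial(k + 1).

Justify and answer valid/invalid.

s_(k+1) = -2**(k + 1)*(2*k - 2)*factorial(k + 2) + 2
s_(k+1) − s_k = -2**(k + 1)*(2*k**2 + k - 2)*factorial(k + 1)
(s_(k+1) − s_k) − t_k = 0

Valid: the claim telescopes to t_k.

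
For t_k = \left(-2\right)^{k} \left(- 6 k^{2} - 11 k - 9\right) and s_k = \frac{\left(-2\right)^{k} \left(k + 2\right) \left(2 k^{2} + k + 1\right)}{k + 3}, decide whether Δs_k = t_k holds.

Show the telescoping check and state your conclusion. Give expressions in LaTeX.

Invalid: residual \frac{\left(-2\right)^{k} \left(6 k^{3} + 31 k^{2} + 43 k + 28\right)}{k^{2} + 7 k + 12} ≠ 0.

s_(k+1) = (-2)**(k + 1)*(k + 3)*(k + 2*(k + 1)**2 + 2)/(k + 4)
s_(k+1) − s_k = (-2)**k*(-6*k**4 - 47*k**3 - 127*k**2 - 152*k - 80)/(k**2 + 7*k + 12)
(s_(k+1) − s_k) − t_k = (-2)**k*(6*k**3 + 31*k**2 + 43*k + 28)/(k**2 + 7*k + 12)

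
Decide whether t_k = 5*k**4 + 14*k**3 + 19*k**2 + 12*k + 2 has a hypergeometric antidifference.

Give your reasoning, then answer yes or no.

r(k) = (5*k**4 + 34*k**3 + 91*k**2 + 112*k + 52)/(5*k**4 + 14*k**3 + 19*k**2 + 12*k + 2) after simplifying.
Take A(k)=1, B(k)=1, C(k)=k**4 + 14*k**3/5 + 19*k**2/5 + 12*k/5 + 2/5.
Key eq: (1)·f(k+1) = (1)·f(k) + (k**4 + 14*k**3/5 + 19*k**2/5 + 12*k/5 + 2/5).
Bound: deg f ≤ 5.
A polynomial solution: f(k) = k*(k + 1)*(k**3 + k - 1)/5.
Then R = B(k−1)f/C = k*(k**3 + k - 1)/(5*k**3 + 9*k**2 + 10*k + 2), so s_k = R(k)·t_k = k**5 + k**4 + k**3 - k.
Δs = 5*k**4 + 14*k**3 + 19*k**2 + 12*k + 2, as required.

Yes. s_k = k**5 + k**4 + k**3 - k.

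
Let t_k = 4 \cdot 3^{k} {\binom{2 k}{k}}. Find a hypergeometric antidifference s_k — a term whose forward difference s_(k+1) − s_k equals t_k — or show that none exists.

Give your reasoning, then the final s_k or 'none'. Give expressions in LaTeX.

no hypergeometric antidifference exists

Compute t_(k+1)/t_k: get 6*(2*k + 1)/(k + 1).
Take A(k)=12*k + 6, B(k)=k + 1, C(k)=1.
Need (12*k + 6)·f(k+1) − (k)·f(k) = 1.
Bound: deg f ≤ -1.
Bound -1 < 0, so the key equation has no polynomial solution.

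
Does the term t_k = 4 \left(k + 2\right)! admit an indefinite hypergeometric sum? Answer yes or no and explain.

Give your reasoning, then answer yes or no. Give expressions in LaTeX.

The ratio is k + 3.
Take A(k)=k + 3, B(k)=1, C(k)=1.
Need (k + 3)·f(k+1) − (1)·f(k) = 1.
From deg A=1, deg B=0, deg C=0: d=-1.
Bound -1 < 0, so the key equation has no polynomial solution.

No — key equation has no polynomial f.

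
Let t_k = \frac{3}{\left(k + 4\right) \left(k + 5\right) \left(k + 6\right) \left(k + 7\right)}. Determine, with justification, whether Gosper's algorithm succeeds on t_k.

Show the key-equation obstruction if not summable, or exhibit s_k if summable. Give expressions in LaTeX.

Yes. s_k = \frac{k \left(k^{2} + 15 k + 74\right)}{120 \left(k + 4\right) \left(k + 5\right) \left(k + 6\right)}.

Compute t_(k+1)/t_k: get (k + 4)/(k + 8).
Normal form (A,B,C) = (k + 4, k + 8, 1).
f must satisfy (k + 4)·f(k+1) − (k + 7)·f(k) = 1.
From deg A=1, deg B=1, deg C=0: d=3.
Solving with deg f ≤ 3: f(k) = k*(k**2 + 15*k + 74)/360.
So s_k = (B(k−1)f/C)·t_k = (k*(k + 7)*(k**2 + 15*k + 74)/360)·t_k = k*(k**2 + 15*k + 74)/(120*(k + 4)*(k + 5)*(k + 6)).
Check: Δs_k = 3/(k**4 + 22*k**3 + 179*k**2 + 638*k + 840). ✓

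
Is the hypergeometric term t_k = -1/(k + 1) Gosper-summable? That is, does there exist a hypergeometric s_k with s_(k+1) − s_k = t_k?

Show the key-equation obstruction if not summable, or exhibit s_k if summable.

No — the linear system for f has no solution.

Ratio r(k) = (k + 1)/(k + 2).
Take A(k)=k + 1, B(k)=k + 2, C(k)=1.
f must satisfy (k + 1)·f(k+1) − (k + 1)·f(k) = 1.
Degrees (1,1,0) ⇒ d ≤ 0.
Generic f = c0 gives residual -1; -1 = 0 cannot hold, so t_k is not Gosper-summable.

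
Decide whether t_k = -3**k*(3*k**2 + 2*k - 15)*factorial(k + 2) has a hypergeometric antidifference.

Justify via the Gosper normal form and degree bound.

Yes. s_k = -3**k*(k - 3)*factorial(k + 2).

r(k) = 3*(3*k**3 + 17*k**2 + 14*k - 30)/(3*k**2 + 2*k - 15) after simplifying.
Factor: A=3*k + 9; B=1; C=k**2 + 2*k/3 - 5.
Key eq: (3*k + 9)·f(k+1) = (1)·f(k) + (k**2 + 2*k/3 - 5).
From deg A=1, deg B=0, deg C=2: d=1.
Solving with deg f ≤ 1: f(k) = (k - 3)/3.
So s_k = (B(k−1)f/C)·t_k = ((k - 3)/(3*k**2 + 2*k - 15))·t_k = -3**k*(k - 3)*factorial(k + 2).
Verify: -3**k*(3*k**2 + 2*k - 15)*factorial(k + 2) matches t_k.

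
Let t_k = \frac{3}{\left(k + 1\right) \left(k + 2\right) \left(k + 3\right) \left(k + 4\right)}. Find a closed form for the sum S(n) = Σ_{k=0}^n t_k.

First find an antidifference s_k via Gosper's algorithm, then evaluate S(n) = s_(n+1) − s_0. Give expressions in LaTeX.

S(n) = \frac{n^{3} + 9 n^{2} + 26 n + 18}{6 \left(n^{3} + 9 n^{2} + 26 n + 24\right)}

r(k) = (k + 1)/(k + 5) after simplifying.
Gosper form: A/B · C(k+1)/C(k) with A=k + 1, B=k + 5, C=1.
f must satisfy (k + 1)·f(k+1) − (k + 4)·f(k) = 1.
Degrees (1,1,0) ⇒ d ≤ 3.
A polynomial solution: f(k) = k*(k**2 + 6*k + 11)/18.
R(k) = B(k−1)·f(k)/C(k) = k*(k + 4)*(k**2 + 6*k + 11)/18; s_k = R·t_k = k*(k**2 + 6*k + 11)/(6*(k + 1)*(k + 2)*(k + 3)).
Check: Δs_k = 3/(k**4 + 10*k**3 + 35*k**2 + 50*k + 24). ✓
Σ_(k=0)^n t_k = s_(n+1) − s_(0) = ((n**3 + 9*n**2 + 26*n + 18)/(6*(n**3 + 9*n**2 + 26*n + 24))) − (0), i.e. (n**3 + 9*n**2 + 26*n + 18)/(6*(n**3 + 9*n**2 + 26*n + 24)).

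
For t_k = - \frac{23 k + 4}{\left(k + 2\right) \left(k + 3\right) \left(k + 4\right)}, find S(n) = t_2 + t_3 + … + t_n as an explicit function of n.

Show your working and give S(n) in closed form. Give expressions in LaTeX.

S(n) = \frac{- 71 n^{2} - 37 n + 108}{20 \left(n^{2} + 7 n + 12\right)}

r(k) = (k + 2)*(23*k + 27)/((k + 5)*(23*k + 4)) after simplifying.
Normal form (A,B,C) = (k + 2, k + 5, k + 4/23).
Key eq: (k + 2)·f(k+1) = (k + 4)·f(k) + (k + 4/23).
deg f ≤ 2 (via 1,1,1).
A polynomial solution: f(k) = k*(25*k - 13)/138.
Then R = B(k−1)f/C = k*(k + 4)*(25*k - 13)/(6*(23*k + 4)), so s_k = R(k)·t_k = k*(13 - 25*k)/(6*(k + 2)*(k + 3)).
Δs = (-23*k - 4)/(k**3 + 9*k**2 + 26*k + 24), as required.
Evaluate: s_(n+1) = (-25*n**2 - 37*n - 12)/(6*(n**2 + 7*n + 12)); subtract s_(2) = -37/60 ⇒ S(n) = (-71*n**2 - 37*n + 108)/(20*(n**2 + 7*n + 12)).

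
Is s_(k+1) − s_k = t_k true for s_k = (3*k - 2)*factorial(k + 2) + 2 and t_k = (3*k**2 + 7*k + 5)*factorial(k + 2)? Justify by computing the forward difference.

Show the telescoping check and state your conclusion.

Valid — Δs_k = t_k.

s_(k+1) = (3*k + 1)*factorial(k + 3) + 2
s_(k+1) − s_k = (3*k**2 + 7*k + 5)*factorial(k + 2)
(s_(k+1) − s_k) − t_k = 0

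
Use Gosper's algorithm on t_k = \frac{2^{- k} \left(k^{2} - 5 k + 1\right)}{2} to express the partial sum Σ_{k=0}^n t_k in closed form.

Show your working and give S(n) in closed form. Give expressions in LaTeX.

S(n) = 2^{- n - 1} \left(- 2^{n + 1} - n^{2} + n + 3\right)

Ratio r(k) = (k**2 - 3*k - 3)/(2*(k**2 - 5*k + 1)).
So A=1/2 and B=1, with C=k**2 - 5*k + 1.
Solve (1/2)·f(k+1) − (1)·f(k) = k**2 - 5*k + 1.
d = 2 from the (0,0,2) case.
Solving with deg f ≤ 2: f(k) = -2*(k**2 - 3*k - 1).
Certificate R = B(k−1)f/C = -2*(k**2 - 3*k - 1)/(k**2 - 5*k + 1) gives s_k = (-k**2 + 3*k + 1)/2**k.
Δs = (k**2 - 5*k + 1)/(2*2**k), as required.
Σ_(k=0)^n t_k = s_(n+1) − s_(0) = (2**(-n - 1)*(-n**2 + n + 3)) − (1), i.e. 2**(-n - 1)*(-2**(n + 1) - n**2 + n + 3).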